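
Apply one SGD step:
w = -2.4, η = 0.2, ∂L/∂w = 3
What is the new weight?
w_new = -3

w_new = w - η·∂L/∂w = -2.4 - 0.2×(3) = -2.4 - (0.6) = -3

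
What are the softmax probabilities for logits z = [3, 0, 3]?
p = [0.4879, 0.0243, 0.4879]

exp(z) = [20.09, 1, 20.09]
Sum = 41.17
p = [0.4879, 0.0243, 0.4879]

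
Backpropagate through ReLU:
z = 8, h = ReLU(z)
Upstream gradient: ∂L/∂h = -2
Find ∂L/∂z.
∂L/∂z = -2

h = ReLU(8) = 8
Since z > 0: ∂h/∂z = 1
∂L/∂z = ∂L/∂h · ∂h/∂z = -2 × 1 = -2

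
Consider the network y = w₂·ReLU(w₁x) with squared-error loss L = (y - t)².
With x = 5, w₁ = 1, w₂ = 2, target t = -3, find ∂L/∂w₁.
∂L/∂w₁ = 260

Forward pass:
z = w₁x = 1×5 = 5
h = ReLU(5) = 5
y = w₂h = 2×5 = 10

Backward pass:
∂L/∂y = 2(y - t) = 2(10 - -3) = 26
∂y/∂h = w₂ = 2
∂h/∂z = 1 (ReLU derivative)
∂z/∂w₁ = x = 5

∂L/∂w₁ = 26 × 2 × 1 × 5 = 260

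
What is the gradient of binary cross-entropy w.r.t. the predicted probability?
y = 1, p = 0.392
∂L/∂p = -2.551

∂L/∂p = -y/p + (1-y)/(1-p) = -1/0.392 + 0 = -2.551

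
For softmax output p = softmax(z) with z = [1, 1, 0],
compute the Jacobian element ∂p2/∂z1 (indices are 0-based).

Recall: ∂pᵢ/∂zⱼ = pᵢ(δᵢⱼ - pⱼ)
∂p2/∂z1 = -0.06561

p = softmax(z) = [0.4223, 0.4223, 0.1554]
p2 = 0.1554, p1 = 0.4223

∂p2/∂z1 = -p2 × p1 = -0.1554 × 0.4223 = -0.06561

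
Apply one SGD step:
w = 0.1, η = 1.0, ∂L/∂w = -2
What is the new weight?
w_new = 2.1

w_new = w - η·∂L/∂w = 0.1 - 1.0×(-2) = 0.1 - (-2) = 2.1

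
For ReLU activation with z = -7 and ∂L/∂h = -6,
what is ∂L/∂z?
∂L/∂z = 0

h = ReLU(-7) = 0
Since z < 0: ∂h/∂z = 0
∂L/∂z = ∂L/∂h · ∂h/∂z = -6 × 0 = 0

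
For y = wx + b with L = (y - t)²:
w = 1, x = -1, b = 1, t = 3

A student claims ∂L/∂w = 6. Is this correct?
Correct

y = (1)(-1) + 1 = 0
∂L/∂y = 2(y - t) = 2(0 - 3) = -6
∂y/∂w = x = -1
∂L/∂w = -6 × -1 = 6

Claimed value: 6
Correct: The correct gradient is 6.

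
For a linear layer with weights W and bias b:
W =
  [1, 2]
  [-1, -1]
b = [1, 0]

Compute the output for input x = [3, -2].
y = [0, -1]

Wx = [1×3 + 2×-2, -1×3 + -1×-2]
   = [-1, -1]
y = Wx + b = [-1 + 1, -1 + 0] = [0, -1]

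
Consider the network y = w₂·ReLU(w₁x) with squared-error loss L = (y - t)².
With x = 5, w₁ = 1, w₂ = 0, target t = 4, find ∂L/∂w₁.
∂L/∂w₁ = 0

Forward pass:
z = w₁x = 1×5 = 5
h = ReLU(5) = 5
y = w₂h = 0×5 = 0

Backward pass:
∂L/∂y = 2(y - t) = 2(0 - 4) = -8
∂y/∂h = w₂ = 0
∂h/∂z = 1 (ReLU derivative)
∂z/∂w₁ = x = 5

∂L/∂w₁ = -8 × 0 × 1 × 5 = 0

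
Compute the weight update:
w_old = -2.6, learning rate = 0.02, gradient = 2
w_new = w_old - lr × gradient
w_new = -2.64

w_new = w - η·∂L/∂w = -2.6 - 0.02×(2) = -2.6 - (0.04) = -2.64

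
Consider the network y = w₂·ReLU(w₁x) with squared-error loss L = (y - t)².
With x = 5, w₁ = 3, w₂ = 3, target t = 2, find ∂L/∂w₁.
∂L/∂w₁ = 1290

Forward pass:
z = w₁x = 3×5 = 15
h = ReLU(15) = 15
y = w₂h = 3×15 = 45

Backward pass:
∂L/∂y = 2(y - t) = 2(45 - 2) = 86
∂y/∂h = w₂ = 3
∂h/∂z = 1 (ReLU derivative)
∂z/∂w₁ = x = 5

∂L/∂w₁ = 86 × 3 × 1 × 5 = 1290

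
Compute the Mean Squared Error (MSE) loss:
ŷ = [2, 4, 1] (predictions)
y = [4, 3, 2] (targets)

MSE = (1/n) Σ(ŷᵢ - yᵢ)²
MSE = 2

MSE = (1/3)((2-4)² + (4-3)² + (1-2)²) = (1/3)(4 + 1 + 1) = 2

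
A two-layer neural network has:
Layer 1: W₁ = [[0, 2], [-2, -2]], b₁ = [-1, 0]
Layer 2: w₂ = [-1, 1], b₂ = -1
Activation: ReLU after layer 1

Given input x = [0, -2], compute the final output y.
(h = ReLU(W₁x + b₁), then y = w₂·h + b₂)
y = 3

Layer 1 pre-activation: z₁ = [-5, 4]
After ReLU: h = [0, 4]
Layer 2 output: y = -1×0 + 1×4 + -1 = 3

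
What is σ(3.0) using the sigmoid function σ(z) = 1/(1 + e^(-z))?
0.9526

sigmoid(3.0) = 1/(1 + e^(-3.0)) = 1/(1 + 0.04979) = 0.9526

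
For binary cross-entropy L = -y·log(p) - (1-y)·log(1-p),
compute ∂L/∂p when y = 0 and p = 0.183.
∂L/∂p = 1.224

∂L/∂p = -y/p + (1-y)/(1-p) = 0 + 1/0.817 = 1.224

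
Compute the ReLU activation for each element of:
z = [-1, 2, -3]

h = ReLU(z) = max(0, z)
h = [0, 2, 0]

ReLU applied element-wise: max(0,-1)=0, max(0,2)=2, max(0,-3)=0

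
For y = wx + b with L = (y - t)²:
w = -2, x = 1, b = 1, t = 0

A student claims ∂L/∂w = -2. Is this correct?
Correct

y = (-2)(1) + 1 = -1
∂L/∂y = 2(y - t) = 2(-1 - 0) = -2
∂y/∂w = x = 1
∂L/∂w = -2 × 1 = -2

Claimed value: -2
Correct: The correct gradient is -2.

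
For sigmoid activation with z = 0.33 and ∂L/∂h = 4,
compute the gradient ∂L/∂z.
∂L/∂z = 0.9733

σ(0.33) = 0.5818
σ'(0.33) = σ(0.33)(1 - σ(0.33)) = 0.5818 × 0.4182 = 0.2433
∂L/∂z = ∂L/∂h · σ'(z) = 4 × 0.2433 = 0.9733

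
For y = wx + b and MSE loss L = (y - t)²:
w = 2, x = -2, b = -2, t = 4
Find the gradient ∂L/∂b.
∂L/∂b = -20

y = wx + b = (2)(-2) + -2 = -6
∂L/∂y = 2(y - t) = 2(-6 - 4) = -20
∂y/∂b = 1
∂L/∂b = ∂L/∂y · ∂y/∂b = -20 × 1 = -20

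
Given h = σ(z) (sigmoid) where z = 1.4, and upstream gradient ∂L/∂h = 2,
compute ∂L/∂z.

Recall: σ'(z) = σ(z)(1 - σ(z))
∂L/∂z = 0.3174

σ(1.4) = 0.8022
σ'(1.4) = σ(1.4)(1 - σ(1.4)) = 0.8022 × 0.1978 = 0.1587
∂L/∂z = ∂L/∂h · σ'(z) = 2 × 0.1587 = 0.3174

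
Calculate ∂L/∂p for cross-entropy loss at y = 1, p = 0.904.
∂L/∂p = -1.106

∂L/∂p = -y/p + (1-y)/(1-p) = -1/0.904 + 0 = -1.106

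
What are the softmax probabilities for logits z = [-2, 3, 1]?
p = [0.0059, 0.8756, 0.1185]

exp(z) = [0.1353, 20.09, 2.718]
Sum = 22.94
p = [0.0059, 0.8756, 0.1185]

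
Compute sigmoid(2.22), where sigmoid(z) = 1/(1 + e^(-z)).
0.902

sigmoid(2.22) = 1/(1 + e^(-2.22)) = 1/(1 + 0.1086) = 0.902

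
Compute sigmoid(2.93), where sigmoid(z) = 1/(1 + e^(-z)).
0.9493

sigmoid(2.93) = 1/(1 + e^(-2.93)) = 1/(1 + 0.0534) = 0.9493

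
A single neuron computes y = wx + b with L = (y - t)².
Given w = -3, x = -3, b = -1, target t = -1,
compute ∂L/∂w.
∂L/∂w = -54

y = wx + b = (-3)(-3) + -1 = 8
∂L/∂y = 2(y - t) = 2(8 - -1) = 18
∂y/∂w = x = -3
∂L/∂w = ∂L/∂y · ∂y/∂w = 18 × -3 = -54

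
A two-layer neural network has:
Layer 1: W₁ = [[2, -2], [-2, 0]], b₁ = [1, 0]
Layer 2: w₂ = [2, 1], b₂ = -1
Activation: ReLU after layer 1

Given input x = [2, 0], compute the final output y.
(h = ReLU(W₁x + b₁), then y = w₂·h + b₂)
y = 9

Layer 1 pre-activation: z₁ = [5, -4]
After ReLU: h = [5, 0]
Layer 2 output: y = 2×5 + 1×0 + -1 = 9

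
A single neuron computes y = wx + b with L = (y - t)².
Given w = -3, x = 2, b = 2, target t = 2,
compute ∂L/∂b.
∂L/∂b = -12

y = wx + b = (-3)(2) + 2 = -4
∂L/∂y = 2(y - t) = 2(-4 - 2) = -12
∂y/∂b = 1
∂L/∂b = ∂L/∂y · ∂y/∂b = -12 × 1 = -12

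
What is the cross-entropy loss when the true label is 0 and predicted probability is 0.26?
L = 0.3011

L = -0·log(0.26) - 1·log(0.74) = -log(0.74) = 0.3011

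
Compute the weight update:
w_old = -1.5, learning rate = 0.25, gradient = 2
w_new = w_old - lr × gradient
w_new = -2

w_new = w - η·∂L/∂w = -1.5 - 0.25×(2) = -1.5 - (0.5) = -2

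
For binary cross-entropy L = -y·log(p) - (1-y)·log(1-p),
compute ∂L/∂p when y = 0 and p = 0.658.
∂L/∂p = 2.924

∂L/∂p = -y/p + (1-y)/(1-p) = 0 + 1/0.342 = 2.924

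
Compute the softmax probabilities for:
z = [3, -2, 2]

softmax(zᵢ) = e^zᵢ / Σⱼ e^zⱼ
p = [0.7275, 0.0049, 0.2676]

exp(z) = [20.09, 0.1353, 7.389]
Sum = 27.61
p = [0.7275, 0.0049, 0.2676]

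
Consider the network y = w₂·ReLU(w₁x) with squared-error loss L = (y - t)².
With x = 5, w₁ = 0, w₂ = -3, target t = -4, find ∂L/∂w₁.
∂L/∂w₁ = 0

Forward pass:
z = w₁x = 0×5 = 0
h = ReLU(0) = 0
y = w₂h = -3×0 = 0

Backward pass:
∂L/∂y = 2(y - t) = 2(0 - -4) = 8
∂y/∂h = w₂ = -3
∂h/∂z = 0 (ReLU derivative)
∂z/∂w₁ = x = 5

∂L/∂w₁ = 8 × -3 × 0 × 5 = 0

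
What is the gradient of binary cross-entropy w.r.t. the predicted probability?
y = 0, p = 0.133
∂L/∂p = 1.153

∂L/∂p = -y/p + (1-y)/(1-p) = 0 + 1/0.867 = 1.153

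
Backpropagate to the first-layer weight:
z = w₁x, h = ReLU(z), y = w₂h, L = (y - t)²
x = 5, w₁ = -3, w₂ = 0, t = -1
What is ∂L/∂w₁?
∂L/∂w₁ = 0

Forward pass:
z = w₁x = -3×5 = -15
h = ReLU(-15) = 0
y = w₂h = 0×0 = 0

Backward pass:
∂L/∂y = 2(y - t) = 2(0 - -1) = 2
∂y/∂h = w₂ = 0
∂h/∂z = 0 (ReLU derivative)
∂z/∂w₁ = x = 5

∂L/∂w₁ = 2 × 0 × 0 × 5 = 0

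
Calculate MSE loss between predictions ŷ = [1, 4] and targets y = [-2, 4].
MSE = 4.5

MSE = (1/2)((1--2)² + (4-4)²) = (1/2)(9 + 0) = 4.5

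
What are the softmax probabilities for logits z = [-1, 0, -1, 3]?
p = [0.0169, 0.0458, 0.0169, 0.9205]

exp(z) = [0.3679, 1, 0.3679, 20.09]
Sum = 21.82
p = [0.0169, 0.0458, 0.0169, 0.9205]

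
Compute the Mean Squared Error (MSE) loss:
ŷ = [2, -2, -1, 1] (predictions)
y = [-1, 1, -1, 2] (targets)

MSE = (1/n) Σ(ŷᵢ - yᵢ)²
MSE = 4.75

MSE = (1/4)((2--1)² + (-2-1)² + (-1--1)² + (1-2)²) = (1/4)(9 + 9 + 0 + 1) = 4.75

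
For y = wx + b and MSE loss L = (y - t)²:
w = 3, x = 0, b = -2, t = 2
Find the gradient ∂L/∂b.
∂L/∂b = -8

y = wx + b = (3)(0) + -2 = -2
∂L/∂y = 2(y - t) = 2(-2 - 2) = -8
∂y/∂b = 1
∂L/∂b = ∂L/∂y · ∂y/∂b = -8 × 1 = -8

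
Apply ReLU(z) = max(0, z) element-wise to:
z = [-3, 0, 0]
h = [0, 0, 0]

ReLU applied element-wise: max(0,-3)=0, max(0,0)=0, max(0,0)=0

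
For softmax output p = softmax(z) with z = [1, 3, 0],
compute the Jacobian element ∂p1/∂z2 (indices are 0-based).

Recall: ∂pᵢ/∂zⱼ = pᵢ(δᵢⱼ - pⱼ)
∂p1/∂z2 = -0.03545

p = softmax(z) = [0.1142, 0.8438, 0.04201]
p1 = 0.8438, p2 = 0.04201

∂p1/∂z2 = -p1 × p2 = -0.8438 × 0.04201 = -0.03545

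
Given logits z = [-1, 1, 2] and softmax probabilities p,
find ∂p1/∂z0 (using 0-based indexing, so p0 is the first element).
∂p1/∂z0 = -0.009113

p = softmax(z) = [0.03512, 0.2595, 0.7054]
p1 = 0.2595, p0 = 0.03512

∂p1/∂z0 = -p1 × p0 = -0.2595 × 0.03512 = -0.009113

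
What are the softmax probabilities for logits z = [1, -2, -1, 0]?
p = [0.6439, 0.0321, 0.0871, 0.2369]

exp(z) = [2.718, 0.1353, 0.3679, 1]
Sum = 4.221
p = [0.6439, 0.0321, 0.0871, 0.2369]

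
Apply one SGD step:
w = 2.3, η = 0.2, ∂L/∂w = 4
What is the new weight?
w_new = 1.5

w_new = w - η·∂L/∂w = 2.3 - 0.2×(4) = 2.3 - (0.8) = 1.5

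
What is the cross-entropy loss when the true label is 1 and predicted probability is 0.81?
L = 0.2107

L = -1·log(0.81) - 0·log(0.19) = -log(0.81) = 0.2107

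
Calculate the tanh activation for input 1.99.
0.9633

tanh(1.99) = (e^(1.99) - e^(-1.99))/(e^(1.99) + e^(-1.99)) = 0.9633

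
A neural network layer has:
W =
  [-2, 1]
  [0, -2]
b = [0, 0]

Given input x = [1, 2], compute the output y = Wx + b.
y = [0, -4]

Wx = [-2×1 + 1×2, 0×1 + -2×2]
   = [0, -4]
y = Wx + b = [0 + 0, -4 + 0] = [0, -4]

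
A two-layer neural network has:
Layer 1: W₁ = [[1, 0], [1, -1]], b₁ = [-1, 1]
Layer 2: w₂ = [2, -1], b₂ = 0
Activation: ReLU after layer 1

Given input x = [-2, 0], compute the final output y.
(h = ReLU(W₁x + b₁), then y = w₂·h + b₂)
y = 0

Layer 1 pre-activation: z₁ = [-3, -1]
After ReLU: h = [0, 0]
Layer 2 output: y = 2×0 + -1×0 + 0 = 0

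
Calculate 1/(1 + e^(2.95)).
0.04974

sigmoid(-2.95) = 1/(1 + e^(2.95)) = 1/(1 + 19.11) = 0.04974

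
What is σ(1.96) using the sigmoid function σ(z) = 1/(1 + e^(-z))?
0.8765

sigmoid(1.96) = 1/(1 + e^(-1.96)) = 1/(1 + 0.1409) = 0.8765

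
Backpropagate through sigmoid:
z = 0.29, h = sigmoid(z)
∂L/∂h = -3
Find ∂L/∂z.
∂L/∂z = -0.7344

σ(0.29) = 0.572
σ'(0.29) = σ(0.29)(1 - σ(0.29)) = 0.572 × 0.428 = 0.2448
∂L/∂z = ∂L/∂h · σ'(z) = -3 × 0.2448 = -0.7344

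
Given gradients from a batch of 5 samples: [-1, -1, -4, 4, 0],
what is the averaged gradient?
Average gradient = -0.4

Average = (1/5)(-1 + -1 + -4 + 4 + 0) = -2/5 = -0.4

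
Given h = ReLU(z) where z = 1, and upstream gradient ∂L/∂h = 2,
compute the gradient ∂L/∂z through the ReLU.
∂L/∂z = 2

h = ReLU(1) = 1
Since z > 0: ∂h/∂z = 1
∂L/∂z = ∂L/∂h · ∂h/∂z = 2 × 1 = 2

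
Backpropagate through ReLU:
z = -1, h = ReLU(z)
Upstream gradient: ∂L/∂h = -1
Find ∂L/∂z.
∂L/∂z = 0

h = ReLU(-1) = 0
Since z < 0: ∂h/∂z = 0
∂L/∂z = ∂L/∂h · ∂h/∂z = -1 × 0 = 0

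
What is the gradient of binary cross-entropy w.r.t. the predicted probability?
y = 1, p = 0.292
∂L/∂p = -3.425

∂L/∂p = -y/p + (1-y)/(1-p) = -1/0.292 + 0 = -3.425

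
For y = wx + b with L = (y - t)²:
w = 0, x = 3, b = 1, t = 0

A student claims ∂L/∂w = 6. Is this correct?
Correct

y = (0)(3) + 1 = 1
∂L/∂y = 2(y - t) = 2(1 - 0) = 2
∂y/∂w = x = 3
∂L/∂w = 2 × 3 = 6

Claimed value: 6
Correct: The correct gradient is 6.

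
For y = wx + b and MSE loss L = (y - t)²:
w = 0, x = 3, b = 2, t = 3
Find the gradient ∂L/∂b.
∂L/∂b = -2

y = wx + b = (0)(3) + 2 = 2
∂L/∂y = 2(y - t) = 2(2 - 3) = -2
∂y/∂b = 1
∂L/∂b = ∂L/∂y · ∂y/∂b = -2 × 1 = -2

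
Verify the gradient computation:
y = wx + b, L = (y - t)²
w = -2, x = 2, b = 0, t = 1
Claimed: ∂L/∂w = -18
Incorrect

y = (-2)(2) + 0 = -4
∂L/∂y = 2(y - t) = 2(-4 - 1) = -10
∂y/∂w = x = 2
∂L/∂w = -10 × 2 = -20

Claimed value: -18
Incorrect: The correct gradient is -20.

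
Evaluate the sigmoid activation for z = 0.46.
0.613

sigmoid(0.46) = 1/(1 + e^(-0.46)) = 1/(1 + 0.6313) = 0.613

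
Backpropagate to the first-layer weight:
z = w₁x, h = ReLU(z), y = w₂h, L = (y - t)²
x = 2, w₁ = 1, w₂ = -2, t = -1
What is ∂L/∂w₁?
∂L/∂w₁ = 24

Forward pass:
z = w₁x = 1×2 = 2
h = ReLU(2) = 2
y = w₂h = -2×2 = -4

Backward pass:
∂L/∂y = 2(y - t) = 2(-4 - -1) = -6
∂y/∂h = w₂ = -2
∂h/∂z = 1 (ReLU derivative)
∂z/∂w₁ = x = 2

∂L/∂w₁ = -6 × -2 × 1 × 2 = 24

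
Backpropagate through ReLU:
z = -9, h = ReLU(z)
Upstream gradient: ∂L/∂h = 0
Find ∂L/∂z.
∂L/∂z = 0

h = ReLU(-9) = 0
Since z < 0: ∂h/∂z = 0
∂L/∂z = ∂L/∂h · ∂h/∂z = 0 × 0 = 0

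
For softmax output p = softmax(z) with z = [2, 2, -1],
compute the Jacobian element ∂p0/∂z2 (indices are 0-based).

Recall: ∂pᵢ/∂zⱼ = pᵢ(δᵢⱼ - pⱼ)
∂p0/∂z2 = -0.01185

p = softmax(z) = [0.4879, 0.4879, 0.02429]
p0 = 0.4879, p2 = 0.02429

∂p0/∂z2 = -p0 × p2 = -0.4879 × 0.02429 = -0.01185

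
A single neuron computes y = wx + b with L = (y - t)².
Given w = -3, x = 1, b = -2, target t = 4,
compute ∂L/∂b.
∂L/∂b = -18

y = wx + b = (-3)(1) + -2 = -5
∂L/∂y = 2(y - t) = 2(-5 - 4) = -18
∂y/∂b = 1
∂L/∂b = ∂L/∂y · ∂y/∂b = -18 × 1 = -18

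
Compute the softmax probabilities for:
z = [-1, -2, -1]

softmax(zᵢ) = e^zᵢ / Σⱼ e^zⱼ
p = [0.4223, 0.1554, 0.4223]

exp(z) = [0.3679, 0.1353, 0.3679]
Sum = 0.8711
p = [0.4223, 0.1554, 0.4223]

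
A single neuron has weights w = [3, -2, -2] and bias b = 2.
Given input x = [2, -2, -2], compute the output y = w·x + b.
y = 16

y = (3)(2) + (-2)(-2) + (-2)(-2) + 2 = 16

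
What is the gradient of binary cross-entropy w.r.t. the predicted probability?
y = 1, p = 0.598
∂L/∂p = -1.672

∂L/∂p = -y/p + (1-y)/(1-p) = -1/0.598 + 0 = -1.672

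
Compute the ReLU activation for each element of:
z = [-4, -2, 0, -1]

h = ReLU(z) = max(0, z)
h = [0, 0, 0, 0]

ReLU applied element-wise: max(0,-4)=0, max(0,-2)=0, max(0,0)=0, max(0,-1)=0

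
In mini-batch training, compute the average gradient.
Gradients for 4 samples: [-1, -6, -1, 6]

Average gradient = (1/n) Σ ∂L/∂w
Average gradient = -0.5

Average = (1/4)(-1 + -6 + -1 + 6) = -2/4 = -0.5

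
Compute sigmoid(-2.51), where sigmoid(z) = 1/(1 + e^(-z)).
0.07516

sigmoid(-2.51) = 1/(1 + e^(2.51)) = 1/(1 + 12.3) = 0.07516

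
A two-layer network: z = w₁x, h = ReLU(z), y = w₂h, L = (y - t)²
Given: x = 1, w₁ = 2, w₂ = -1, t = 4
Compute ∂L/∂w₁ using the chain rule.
∂L/∂w₁ = 12

Forward pass:
z = w₁x = 2×1 = 2
h = ReLU(2) = 2
y = w₂h = -1×2 = -2

Backward pass:
∂L/∂y = 2(y - t) = 2(-2 - 4) = -12
∂y/∂h = w₂ = -1
∂h/∂z = 1 (ReLU derivative)
∂z/∂w₁ = x = 1

∂L/∂w₁ = -12 × -1 × 1 × 1 = 12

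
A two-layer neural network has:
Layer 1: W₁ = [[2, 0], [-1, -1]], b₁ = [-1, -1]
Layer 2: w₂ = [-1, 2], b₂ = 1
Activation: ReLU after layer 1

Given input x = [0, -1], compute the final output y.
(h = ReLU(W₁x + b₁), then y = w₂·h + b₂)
y = 1

Layer 1 pre-activation: z₁ = [-1, 0]
After ReLU: h = [0, 0]
Layer 2 output: y = -1×0 + 2×0 + 1 = 1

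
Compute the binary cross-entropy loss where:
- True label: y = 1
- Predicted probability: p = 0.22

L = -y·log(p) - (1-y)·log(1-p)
L = 1.514

L = -1·log(0.22) - 0·log(0.78) = -log(0.22) = 1.514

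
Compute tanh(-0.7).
-0.6044

tanh(-0.7) = (e^(-0.7) - e^(0.7))/(e^(-0.7) + e^(0.7)) = -0.6044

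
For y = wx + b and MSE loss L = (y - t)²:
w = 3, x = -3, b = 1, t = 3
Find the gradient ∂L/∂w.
∂L/∂w = 66

y = wx + b = (3)(-3) + 1 = -8
∂L/∂y = 2(y - t) = 2(-8 - 3) = -22
∂y/∂w = x = -3
∂L/∂w = ∂L/∂y · ∂y/∂w = -22 × -3 = 66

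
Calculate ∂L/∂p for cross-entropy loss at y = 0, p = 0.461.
∂L/∂p = 1.855

∂L/∂p = -y/p + (1-y)/(1-p) = 0 + 1/0.539 = 1.855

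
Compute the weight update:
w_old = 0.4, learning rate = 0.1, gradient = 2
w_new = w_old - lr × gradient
w_new = 0.2

w_new = w - η·∂L/∂w = 0.4 - 0.1×(2) = 0.4 - (0.2) = 0.2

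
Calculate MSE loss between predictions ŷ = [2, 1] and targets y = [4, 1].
MSE = 2

MSE = (1/2)((2-4)² + (1-1)²) = (1/2)(4 + 0) = 2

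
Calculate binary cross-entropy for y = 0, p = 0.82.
L = 1.715

L = -0·log(0.82) - 1·log(0.18) = -log(0.18) = 1.715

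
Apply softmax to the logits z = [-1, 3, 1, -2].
p = [0.0158, 0.8618, 0.1166, 0.0058]

exp(z) = [0.3679, 20.09, 2.718, 0.1353]
Sum = 23.31
p = [0.0158, 0.8618, 0.1166, 0.0058]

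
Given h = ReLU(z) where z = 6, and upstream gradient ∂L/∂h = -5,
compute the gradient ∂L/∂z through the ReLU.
∂L/∂z = -5

h = ReLU(6) = 6
Since z > 0: ∂h/∂z = 1
∂L/∂z = ∂L/∂h · ∂h/∂z = -5 × 1 = -5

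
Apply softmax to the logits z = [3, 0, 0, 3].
p = [0.4763, 0.0237, 0.0237, 0.4763]

exp(z) = [20.09, 1, 1, 20.09]
Sum = 42.17
p = [0.4763, 0.0237, 0.0237, 0.4763]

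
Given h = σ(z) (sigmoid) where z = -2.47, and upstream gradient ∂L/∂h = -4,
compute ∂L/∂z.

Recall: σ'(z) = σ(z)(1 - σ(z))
∂L/∂z = -0.2876

σ(-2.47) = 0.07799
σ'(-2.47) = σ(-2.47)(1 - σ(-2.47)) = 0.07799 × 0.922 = 0.07191
∂L/∂z = ∂L/∂h · σ'(z) = -4 × 0.07191 = -0.2876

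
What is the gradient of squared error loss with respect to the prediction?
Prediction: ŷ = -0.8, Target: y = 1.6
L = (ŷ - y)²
∂L/∂ŷ = -4.8

∂L/∂ŷ = 2(ŷ - y) = 2(-0.8 - 1.6) = 2(-2.4) = -4.8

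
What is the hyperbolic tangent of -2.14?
-0.9727

tanh(-2.14) = (e^(-2.14) - e^(2.14))/(e^(-2.14) + e^(2.14)) = -0.9727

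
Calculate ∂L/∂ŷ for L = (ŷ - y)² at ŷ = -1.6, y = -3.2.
∂L/∂ŷ = 3.2

∂L/∂ŷ = 2(ŷ - y) = 2(-1.6 - -3.2) = 2(1.6) = 3.2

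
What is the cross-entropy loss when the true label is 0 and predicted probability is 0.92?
L = 2.526

L = -0·log(0.92) - 1·log(0.08) = -log(0.08) = 2.526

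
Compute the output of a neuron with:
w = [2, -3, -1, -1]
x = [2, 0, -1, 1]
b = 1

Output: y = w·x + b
y = 5

y = (2)(2) + (-3)(0) + (-1)(-1) + (-1)(1) + 1 = 5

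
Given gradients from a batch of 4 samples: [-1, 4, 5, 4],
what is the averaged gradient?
Average gradient = 3

Average = (1/4)(-1 + 4 + 5 + 4) = 12/4 = 3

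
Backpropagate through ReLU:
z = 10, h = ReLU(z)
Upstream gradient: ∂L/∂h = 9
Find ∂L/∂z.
∂L/∂z = 9

h = ReLU(10) = 10
Since z > 0: ∂h/∂z = 1
∂L/∂z = ∂L/∂h · ∂h/∂z = 9 × 1 = 9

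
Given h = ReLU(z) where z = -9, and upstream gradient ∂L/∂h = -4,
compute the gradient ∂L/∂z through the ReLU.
∂L/∂z = 0

h = ReLU(-9) = 0
Since z < 0: ∂h/∂z = 0
∂L/∂z = ∂L/∂h · ∂h/∂z = -4 × 0 = 0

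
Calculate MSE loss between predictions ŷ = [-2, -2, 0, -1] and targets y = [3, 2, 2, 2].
MSE = 13.5

MSE = (1/4)((-2-3)² + (-2-2)² + (0-2)² + (-1-2)²) = (1/4)(25 + 16 + 4 + 9) = 13.5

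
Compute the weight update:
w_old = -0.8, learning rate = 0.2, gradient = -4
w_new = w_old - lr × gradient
w_new = 0

w_new = w - η·∂L/∂w = -0.8 - 0.2×(-4) = -0.8 - (-0.8) = 0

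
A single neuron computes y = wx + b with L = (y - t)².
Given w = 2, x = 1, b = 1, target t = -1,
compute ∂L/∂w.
∂L/∂w = 8

y = wx + b = (2)(1) + 1 = 3
∂L/∂y = 2(y - t) = 2(3 - -1) = 8
∂y/∂w = x = 1
∂L/∂w = ∂L/∂y · ∂y/∂w = 8 × 1 = 8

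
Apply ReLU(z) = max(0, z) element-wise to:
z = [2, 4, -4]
h = [2, 4, 0]

ReLU applied element-wise: max(0,2)=2, max(0,4)=4, max(0,-4)=0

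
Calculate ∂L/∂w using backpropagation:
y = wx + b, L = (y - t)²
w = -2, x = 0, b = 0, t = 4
∂L/∂w = 0

y = wx + b = (-2)(0) + 0 = 0
∂L/∂y = 2(y - t) = 2(0 - 4) = -8
∂y/∂w = x = 0
∂L/∂w = ∂L/∂y · ∂y/∂w = -8 × 0 = 0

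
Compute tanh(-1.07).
-0.7895

tanh(-1.07) = (e^(-1.07) - e^(1.07))/(e^(-1.07) + e^(1.07)) = -0.7895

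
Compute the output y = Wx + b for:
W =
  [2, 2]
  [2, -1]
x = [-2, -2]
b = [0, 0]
y = [-8, -2]

Wx = [2×-2 + 2×-2, 2×-2 + -1×-2]
   = [-8, -2]
y = Wx + b = [-8 + 0, -2 + 0] = [-8, -2]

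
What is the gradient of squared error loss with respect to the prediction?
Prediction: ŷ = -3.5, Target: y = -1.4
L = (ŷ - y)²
∂L/∂ŷ = -4.2

∂L/∂ŷ = 2(ŷ - y) = 2(-3.5 - -1.4) = 2(-2.1) = -4.2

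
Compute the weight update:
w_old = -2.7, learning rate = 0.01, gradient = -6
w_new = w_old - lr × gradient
w_new = -2.64

w_new = w - η·∂L/∂w = -2.7 - 0.01×(-6) = -2.7 - (-0.06) = -2.64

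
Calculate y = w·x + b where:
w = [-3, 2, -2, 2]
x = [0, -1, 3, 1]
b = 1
y = -5

y = (-3)(0) + (2)(-1) + (-2)(3) + (2)(1) + 1 = -5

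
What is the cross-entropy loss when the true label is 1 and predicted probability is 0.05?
L = 2.996

L = -1·log(0.05) - 0·log(0.95) = -log(0.05) = 2.996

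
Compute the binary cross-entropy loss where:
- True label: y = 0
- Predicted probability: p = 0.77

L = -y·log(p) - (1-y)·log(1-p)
L = 1.47

L = -0·log(0.77) - 1·log(0.23) = -log(0.23) = 1.47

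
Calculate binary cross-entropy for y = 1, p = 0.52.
L = 0.6539

L = -1·log(0.52) - 0·log(0.48) = -log(0.52) = 0.6539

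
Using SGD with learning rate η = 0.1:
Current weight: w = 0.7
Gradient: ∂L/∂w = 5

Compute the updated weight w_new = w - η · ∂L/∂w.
w_new = 0.2

w_new = w - η·∂L/∂w = 0.7 - 0.1×(5) = 0.7 - (0.5) = 0.2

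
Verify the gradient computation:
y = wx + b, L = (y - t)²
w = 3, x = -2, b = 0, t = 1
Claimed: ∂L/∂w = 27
Incorrect

y = (3)(-2) + 0 = -6
∂L/∂y = 2(y - t) = 2(-6 - 1) = -14
∂y/∂w = x = -2
∂L/∂w = -14 × -2 = 28

Claimed value: 27
Incorrect: The correct gradient is 28.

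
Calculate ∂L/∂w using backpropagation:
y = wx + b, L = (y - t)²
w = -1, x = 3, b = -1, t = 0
∂L/∂w = -24

y = wx + b = (-1)(3) + -1 = -4
∂L/∂y = 2(y - t) = 2(-4 - 0) = -8
∂y/∂w = x = 3
∂L/∂w = ∂L/∂y · ∂y/∂w = -8 × 3 = -24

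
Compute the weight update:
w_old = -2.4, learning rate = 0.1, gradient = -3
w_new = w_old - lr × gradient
w_new = -2.1

w_new = w - η·∂L/∂w = -2.4 - 0.1×(-3) = -2.4 - (-0.3) = -2.1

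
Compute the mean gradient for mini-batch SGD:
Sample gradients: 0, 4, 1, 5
Average gradient = 2.5

Average = (1/4)(0 + 4 + 1 + 5) = 10/4 = 2.5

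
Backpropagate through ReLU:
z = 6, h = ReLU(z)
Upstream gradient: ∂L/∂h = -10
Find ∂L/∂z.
∂L/∂z = -10

h = ReLU(6) = 6
Since z > 0: ∂h/∂z = 1
∂L/∂z = ∂L/∂h · ∂h/∂z = -10 × 1 = -10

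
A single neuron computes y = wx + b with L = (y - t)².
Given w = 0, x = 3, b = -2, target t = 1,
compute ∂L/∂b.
∂L/∂b = -6

y = wx + b = (0)(3) + -2 = -2
∂L/∂y = 2(y - t) = 2(-2 - 1) = -6
∂y/∂b = 1
∂L/∂b = ∂L/∂y · ∂y/∂b = -6 × 1 = -6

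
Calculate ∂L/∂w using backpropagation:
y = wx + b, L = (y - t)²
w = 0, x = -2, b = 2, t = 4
∂L/∂w = 8

y = wx + b = (0)(-2) + 2 = 2
∂L/∂y = 2(y - t) = 2(2 - 4) = -4
∂y/∂w = x = -2
∂L/∂w = ∂L/∂y · ∂y/∂w = -4 × -2 = 8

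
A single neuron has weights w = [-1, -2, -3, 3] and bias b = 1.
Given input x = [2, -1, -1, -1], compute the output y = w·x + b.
y = 1

y = (-1)(2) + (-2)(-1) + (-3)(-1) + (3)(-1) + 1 = 1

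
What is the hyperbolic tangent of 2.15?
0.9732

tanh(2.15) = (e^(2.15) - e^(-2.15))/(e^(2.15) + e^(-2.15)) = 0.9732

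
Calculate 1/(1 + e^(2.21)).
0.09886

sigmoid(-2.21) = 1/(1 + e^(2.21)) = 1/(1 + 9.116) = 0.09886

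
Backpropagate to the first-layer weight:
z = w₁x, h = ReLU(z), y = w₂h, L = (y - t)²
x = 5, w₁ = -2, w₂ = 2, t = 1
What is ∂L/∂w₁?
∂L/∂w₁ = 0

Forward pass:
z = w₁x = -2×5 = -10
h = ReLU(-10) = 0
y = w₂h = 2×0 = 0

Backward pass:
∂L/∂y = 2(y - t) = 2(0 - 1) = -2
∂y/∂h = w₂ = 2
∂h/∂z = 0 (ReLU derivative)
∂z/∂w₁ = x = 5

∂L/∂w₁ = -2 × 2 × 0 × 5 = 0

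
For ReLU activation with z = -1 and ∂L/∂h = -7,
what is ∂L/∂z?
∂L/∂z = 0

h = ReLU(-1) = 0
Since z < 0: ∂h/∂z = 0
∂L/∂z = ∂L/∂h · ∂h/∂z = -7 × 0 = 0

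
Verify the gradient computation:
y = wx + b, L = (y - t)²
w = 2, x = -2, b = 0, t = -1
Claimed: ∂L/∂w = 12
Correct

y = (2)(-2) + 0 = -4
∂L/∂y = 2(y - t) = 2(-4 - -1) = -6
∂y/∂w = x = -2
∂L/∂w = -6 × -2 = 12

Claimed value: 12
Correct: The correct gradient is 12.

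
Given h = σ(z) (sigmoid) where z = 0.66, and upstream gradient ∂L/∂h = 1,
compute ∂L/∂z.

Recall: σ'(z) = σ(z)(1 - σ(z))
∂L/∂z = 0.2246

σ(0.66) = 0.6593
σ'(0.66) = σ(0.66)(1 - σ(0.66)) = 0.6593 × 0.3407 = 0.2246
∂L/∂z = ∂L/∂h · σ'(z) = 1 × 0.2246 = 0.2246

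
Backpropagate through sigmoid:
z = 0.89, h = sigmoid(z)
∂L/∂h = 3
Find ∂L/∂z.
∂L/∂z = 0.6191

σ(0.89) = 0.7089
σ'(0.89) = σ(0.89)(1 - σ(0.89)) = 0.7089 × 0.2911 = 0.2064
∂L/∂z = ∂L/∂h · σ'(z) = 3 × 0.2064 = 0.6191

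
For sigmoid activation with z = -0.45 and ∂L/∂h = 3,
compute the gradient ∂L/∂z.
∂L/∂z = 0.7133

σ(-0.45) = 0.3894
σ'(-0.45) = σ(-0.45)(1 - σ(-0.45)) = 0.3894 × 0.6106 = 0.2378
∂L/∂z = ∂L/∂h · σ'(z) = 3 × 0.2378 = 0.7133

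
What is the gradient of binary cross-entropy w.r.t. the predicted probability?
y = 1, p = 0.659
∂L/∂p = -1.517

∂L/∂p = -y/p + (1-y)/(1-p) = -1/0.659 + 0 = -1.517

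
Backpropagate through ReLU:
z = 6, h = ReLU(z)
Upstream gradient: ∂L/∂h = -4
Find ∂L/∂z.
∂L/∂z = -4

h = ReLU(6) = 6
Since z > 0: ∂h/∂z = 1
∂L/∂z = ∂L/∂h · ∂h/∂z = -4 × 1 = -4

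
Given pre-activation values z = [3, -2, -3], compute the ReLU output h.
h = [3, 0, 0]

ReLU applied element-wise: max(0,3)=3, max(0,-2)=0, max(0,-3)=0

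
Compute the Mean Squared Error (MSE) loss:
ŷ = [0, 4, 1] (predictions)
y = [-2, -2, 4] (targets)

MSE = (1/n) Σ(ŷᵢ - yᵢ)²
MSE = 16.33

MSE = (1/3)((0--2)² + (4--2)² + (1-4)²) = (1/3)(4 + 36 + 9) = 16.33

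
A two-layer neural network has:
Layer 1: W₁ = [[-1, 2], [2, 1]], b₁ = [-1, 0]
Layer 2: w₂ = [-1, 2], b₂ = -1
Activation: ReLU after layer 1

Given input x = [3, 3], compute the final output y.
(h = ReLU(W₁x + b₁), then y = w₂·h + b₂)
y = 15

Layer 1 pre-activation: z₁ = [2, 9]
After ReLU: h = [2, 9]
Layer 2 output: y = -1×2 + 2×9 + -1 = 15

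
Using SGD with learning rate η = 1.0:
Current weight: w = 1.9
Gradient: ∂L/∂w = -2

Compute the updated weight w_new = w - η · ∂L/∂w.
w_new = 3.9

w_new = w - η·∂L/∂w = 1.9 - 1.0×(-2) = 1.9 - (-2) = 3.9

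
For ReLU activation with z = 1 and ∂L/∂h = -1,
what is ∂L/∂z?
∂L/∂z = -1

h = ReLU(1) = 1
Since z > 0: ∂h/∂z = 1
∂L/∂z = ∂L/∂h · ∂h/∂z = -1 × 1 = -1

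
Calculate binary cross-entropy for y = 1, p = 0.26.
L = 1.347

L = -1·log(0.26) - 0·log(0.74) = -log(0.26) = 1.347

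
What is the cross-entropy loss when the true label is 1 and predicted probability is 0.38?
L = 0.9676

L = -1·log(0.38) - 0·log(0.62) = -log(0.38) = 0.9676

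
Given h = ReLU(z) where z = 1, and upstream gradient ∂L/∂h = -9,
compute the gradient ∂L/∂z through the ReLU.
∂L/∂z = -9

h = ReLU(1) = 1
Since z > 0: ∂h/∂z = 1
∂L/∂z = ∂L/∂h · ∂h/∂z = -9 × 1 = -9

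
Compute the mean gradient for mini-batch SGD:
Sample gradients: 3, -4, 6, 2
Average gradient = 1.75

Average = (1/4)(3 + -4 + 6 + 2) = 7/4 = 1.75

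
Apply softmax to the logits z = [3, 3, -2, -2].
p = [0.4967, 0.4967, 0.0033, 0.0033]

exp(z) = [20.09, 20.09, 0.1353, 0.1353]
Sum = 40.44
p = [0.4967, 0.4967, 0.0033, 0.0033]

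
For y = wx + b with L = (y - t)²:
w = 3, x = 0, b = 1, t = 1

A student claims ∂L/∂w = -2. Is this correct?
Incorrect

y = (3)(0) + 1 = 1
∂L/∂y = 2(y - t) = 2(1 - 1) = 0
∂y/∂w = x = 0
∂L/∂w = 0 × 0 = 0

Claimed value: -2
Incorrect: The correct gradient is 0.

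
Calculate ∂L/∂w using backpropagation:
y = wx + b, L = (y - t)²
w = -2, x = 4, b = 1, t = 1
∂L/∂w = -64

y = wx + b = (-2)(4) + 1 = -7
∂L/∂y = 2(y - t) = 2(-7 - 1) = -16
∂y/∂w = x = 4
∂L/∂w = ∂L/∂y · ∂y/∂w = -16 × 4 = -64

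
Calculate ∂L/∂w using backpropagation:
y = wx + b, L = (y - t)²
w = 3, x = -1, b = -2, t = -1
∂L/∂w = 8

y = wx + b = (3)(-1) + -2 = -5
∂L/∂y = 2(y - t) = 2(-5 - -1) = -8
∂y/∂w = x = -1
∂L/∂w = ∂L/∂y · ∂y/∂w = -8 × -1 = 8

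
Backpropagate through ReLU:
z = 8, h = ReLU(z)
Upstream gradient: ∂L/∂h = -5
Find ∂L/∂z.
∂L/∂z = -5

h = ReLU(8) = 8
Since z > 0: ∂h/∂z = 1
∂L/∂z = ∂L/∂h · ∂h/∂z = -5 × 1 = -5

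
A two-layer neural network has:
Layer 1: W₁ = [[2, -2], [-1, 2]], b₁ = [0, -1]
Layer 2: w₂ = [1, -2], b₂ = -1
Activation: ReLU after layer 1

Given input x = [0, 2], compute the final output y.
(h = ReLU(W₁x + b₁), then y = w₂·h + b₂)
y = -7

Layer 1 pre-activation: z₁ = [-4, 3]
After ReLU: h = [0, 3]
Layer 2 output: y = 1×0 + -2×3 + -1 = -7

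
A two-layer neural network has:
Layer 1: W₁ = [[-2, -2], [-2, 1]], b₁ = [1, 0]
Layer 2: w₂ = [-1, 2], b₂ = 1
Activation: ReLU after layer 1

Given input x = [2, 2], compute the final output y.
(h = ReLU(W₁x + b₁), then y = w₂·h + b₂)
y = 1

Layer 1 pre-activation: z₁ = [-7, -2]
After ReLU: h = [0, 0]
Layer 2 output: y = -1×0 + 2×0 + 1 = 1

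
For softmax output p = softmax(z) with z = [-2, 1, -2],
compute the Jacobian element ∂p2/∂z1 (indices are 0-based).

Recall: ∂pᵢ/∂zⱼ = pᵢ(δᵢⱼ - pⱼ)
∂p2/∂z1 = -0.04118

p = softmax(z) = [0.04528, 0.9094, 0.04528]
p2 = 0.04528, p1 = 0.9094

∂p2/∂z1 = -p2 × p1 = -0.04528 × 0.9094 = -0.04118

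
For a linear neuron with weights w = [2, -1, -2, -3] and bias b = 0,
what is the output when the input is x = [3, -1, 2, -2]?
y = 9

y = (2)(3) + (-1)(-1) + (-2)(2) + (-3)(-2) + 0 = 9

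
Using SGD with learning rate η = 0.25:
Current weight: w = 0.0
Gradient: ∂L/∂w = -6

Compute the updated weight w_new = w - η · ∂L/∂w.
w_new = 1.5

w_new = w - η·∂L/∂w = 0.0 - 0.25×(-6) = 0.0 - (-1.5) = 1.5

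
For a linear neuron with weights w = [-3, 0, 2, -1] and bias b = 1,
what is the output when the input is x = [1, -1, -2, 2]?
y = -8

y = (-3)(1) + (0)(-1) + (2)(-2) + (-1)(2) + 1 = -8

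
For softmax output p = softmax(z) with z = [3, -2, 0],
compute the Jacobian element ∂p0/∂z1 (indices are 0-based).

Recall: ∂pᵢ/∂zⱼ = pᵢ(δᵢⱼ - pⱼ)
∂p0/∂z1 = -0.006036

p = softmax(z) = [0.9465, 0.006377, 0.04712]
p0 = 0.9465, p1 = 0.006377

∂p0/∂z1 = -p0 × p1 = -0.9465 × 0.006377 = -0.006036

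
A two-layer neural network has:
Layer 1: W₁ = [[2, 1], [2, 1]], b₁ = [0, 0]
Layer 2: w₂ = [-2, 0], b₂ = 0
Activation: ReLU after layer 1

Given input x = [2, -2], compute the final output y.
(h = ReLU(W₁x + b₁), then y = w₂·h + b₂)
y = -4

Layer 1 pre-activation: z₁ = [2, 2]
After ReLU: h = [2, 2]
Layer 2 output: y = -2×2 + 0×2 + 0 = -4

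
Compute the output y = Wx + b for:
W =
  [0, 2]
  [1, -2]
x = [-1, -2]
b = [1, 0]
y = [-3, 3]

Wx = [0×-1 + 2×-2, 1×-1 + -2×-2]
   = [-4, 3]
y = Wx + b = [-4 + 1, 3 + 0] = [-3, 3]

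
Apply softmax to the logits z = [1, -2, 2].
p = [0.2654, 0.0132, 0.7214]

exp(z) = [2.718, 0.1353, 7.389]
Sum = 10.24
p = [0.2654, 0.0132, 0.7214]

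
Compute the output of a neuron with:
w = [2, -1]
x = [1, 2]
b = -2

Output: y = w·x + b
y = -2

y = (2)(1) + (-1)(2) + -2 = -2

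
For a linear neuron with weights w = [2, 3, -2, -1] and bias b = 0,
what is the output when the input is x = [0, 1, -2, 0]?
y = 7

y = (2)(0) + (3)(1) + (-2)(-2) + (-1)(0) + 0 = 7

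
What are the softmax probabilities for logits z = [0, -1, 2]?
p = [0.1142, 0.042, 0.8438]

exp(z) = [1, 0.3679, 7.389]
Sum = 8.757
p = [0.1142, 0.042, 0.8438]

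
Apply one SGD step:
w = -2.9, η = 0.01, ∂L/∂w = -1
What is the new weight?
w_new = -2.89

w_new = w - η·∂L/∂w = -2.9 - 0.01×(-1) = -2.9 - (-0.01) = -2.89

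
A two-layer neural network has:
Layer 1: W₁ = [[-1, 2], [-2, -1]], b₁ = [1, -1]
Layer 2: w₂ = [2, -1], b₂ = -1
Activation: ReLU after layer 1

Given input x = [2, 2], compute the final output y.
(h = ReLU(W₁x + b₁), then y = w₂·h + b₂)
y = 5

Layer 1 pre-activation: z₁ = [3, -7]
After ReLU: h = [3, 0]
Layer 2 output: y = 2×3 + -1×0 + -1 = 5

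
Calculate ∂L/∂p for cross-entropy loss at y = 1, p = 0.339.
∂L/∂p = -2.95

∂L/∂p = -y/p + (1-y)/(1-p) = -1/0.339 + 0 = -2.95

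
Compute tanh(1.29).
0.8591

tanh(1.29) = (e^(1.29) - e^(-1.29))/(e^(1.29) + e^(-1.29)) = 0.8591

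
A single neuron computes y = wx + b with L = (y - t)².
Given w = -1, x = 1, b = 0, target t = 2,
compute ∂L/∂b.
∂L/∂b = -6

y = wx + b = (-1)(1) + 0 = -1
∂L/∂y = 2(y - t) = 2(-1 - 2) = -6
∂y/∂b = 1
∂L/∂b = ∂L/∂y · ∂y/∂b = -6 × 1 = -6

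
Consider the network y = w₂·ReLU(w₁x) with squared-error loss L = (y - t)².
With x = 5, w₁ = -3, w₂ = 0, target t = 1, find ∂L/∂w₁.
∂L/∂w₁ = 0

Forward pass:
z = w₁x = -3×5 = -15
h = ReLU(-15) = 0
y = w₂h = 0×0 = 0

Backward pass:
∂L/∂y = 2(y - t) = 2(0 - 1) = -2
∂y/∂h = w₂ = 0
∂h/∂z = 0 (ReLU derivative)
∂z/∂w₁ = x = 5

∂L/∂w₁ = -2 × 0 × 0 × 5 = 0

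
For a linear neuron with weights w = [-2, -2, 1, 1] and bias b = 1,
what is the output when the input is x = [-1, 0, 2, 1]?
y = 6

y = (-2)(-1) + (-2)(0) + (1)(2) + (1)(1) + 1 = 6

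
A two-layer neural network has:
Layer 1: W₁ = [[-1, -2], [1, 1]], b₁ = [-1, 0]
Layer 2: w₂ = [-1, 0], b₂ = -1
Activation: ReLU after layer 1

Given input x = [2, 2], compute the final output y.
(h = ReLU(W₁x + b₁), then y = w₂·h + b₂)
y = -1

Layer 1 pre-activation: z₁ = [-7, 4]
After ReLU: h = [0, 4]
Layer 2 output: y = -1×0 + 0×4 + -1 = -1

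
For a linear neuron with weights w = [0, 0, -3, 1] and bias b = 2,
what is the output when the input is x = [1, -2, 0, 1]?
y = 3

y = (0)(1) + (0)(-2) + (-3)(0) + (1)(1) + 2 = 3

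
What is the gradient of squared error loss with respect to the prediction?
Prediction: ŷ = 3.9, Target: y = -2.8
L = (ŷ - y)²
∂L/∂ŷ = 13.4

∂L/∂ŷ = 2(ŷ - y) = 2(3.9 - -2.8) = 2(6.7) = 13.4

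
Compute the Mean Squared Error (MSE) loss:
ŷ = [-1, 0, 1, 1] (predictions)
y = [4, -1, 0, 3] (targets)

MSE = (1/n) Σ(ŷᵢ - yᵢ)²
MSE = 7.75

MSE = (1/4)((-1-4)² + (0--1)² + (1-0)² + (1-3)²) = (1/4)(25 + 1 + 1 + 4) = 7.75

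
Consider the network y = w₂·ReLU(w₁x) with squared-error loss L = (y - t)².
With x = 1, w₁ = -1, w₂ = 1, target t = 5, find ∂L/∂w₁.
∂L/∂w₁ = 0

Forward pass:
z = w₁x = -1×1 = -1
h = ReLU(-1) = 0
y = w₂h = 1×0 = 0

Backward pass:
∂L/∂y = 2(y - t) = 2(0 - 5) = -10
∂y/∂h = w₂ = 1
∂h/∂z = 0 (ReLU derivative)
∂z/∂w₁ = x = 1

∂L/∂w₁ = -10 × 1 × 0 × 1 = 0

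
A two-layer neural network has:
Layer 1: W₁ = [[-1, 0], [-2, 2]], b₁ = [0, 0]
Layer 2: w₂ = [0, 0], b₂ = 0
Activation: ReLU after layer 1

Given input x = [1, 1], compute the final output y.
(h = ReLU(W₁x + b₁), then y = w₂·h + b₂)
y = 0

Layer 1 pre-activation: z₁ = [-1, 0]
After ReLU: h = [0, 0]
Layer 2 output: y = 0×0 + 0×0 + 0 = 0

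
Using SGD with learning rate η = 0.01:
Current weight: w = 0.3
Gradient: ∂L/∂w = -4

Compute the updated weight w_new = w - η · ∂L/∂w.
w_new = 0.34

w_new = w - η·∂L/∂w = 0.3 - 0.01×(-4) = 0.3 - (-0.04) = 0.34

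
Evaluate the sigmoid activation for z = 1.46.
0.8115

sigmoid(1.46) = 1/(1 + e^(-1.46)) = 1/(1 + 0.2322) = 0.8115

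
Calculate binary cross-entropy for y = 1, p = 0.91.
L = 0.09431

L = -1·log(0.91) - 0·log(0.09) = -log(0.91) = 0.09431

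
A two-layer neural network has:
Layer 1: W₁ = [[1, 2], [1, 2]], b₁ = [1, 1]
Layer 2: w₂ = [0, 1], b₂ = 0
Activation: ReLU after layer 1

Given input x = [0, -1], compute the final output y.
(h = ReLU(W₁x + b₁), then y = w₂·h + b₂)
y = 0

Layer 1 pre-activation: z₁ = [-1, -1]
After ReLU: h = [0, 0]
Layer 2 output: y = 0×0 + 1×0 + 0 = 0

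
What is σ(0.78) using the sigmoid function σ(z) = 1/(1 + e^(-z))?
0.6857

sigmoid(0.78) = 1/(1 + e^(-0.78)) = 1/(1 + 0.4584) = 0.6857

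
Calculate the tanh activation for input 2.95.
0.9945

tanh(2.95) = (e^(2.95) - e^(-2.95))/(e^(2.95) + e^(-2.95)) = 0.9945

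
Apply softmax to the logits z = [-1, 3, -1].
p = [0.0177, 0.9647, 0.0177]

exp(z) = [0.3679, 20.09, 0.3679]
Sum = 20.82
p = [0.0177, 0.9647, 0.0177]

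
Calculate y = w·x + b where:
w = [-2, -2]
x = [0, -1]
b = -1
y = 1

y = (-2)(0) + (-2)(-1) + -1 = 1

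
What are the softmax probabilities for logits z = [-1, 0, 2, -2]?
p = [0.0414, 0.1125, 0.831, 0.0152]

exp(z) = [0.3679, 1, 7.389, 0.1353]
Sum = 8.892
p = [0.0414, 0.1125, 0.831, 0.0152]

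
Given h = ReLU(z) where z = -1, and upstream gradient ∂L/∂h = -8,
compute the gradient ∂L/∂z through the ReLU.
∂L/∂z = 0

h = ReLU(-1) = 0
Since z < 0: ∂h/∂z = 0
∂L/∂z = ∂L/∂h · ∂h/∂z = -8 × 0 = 0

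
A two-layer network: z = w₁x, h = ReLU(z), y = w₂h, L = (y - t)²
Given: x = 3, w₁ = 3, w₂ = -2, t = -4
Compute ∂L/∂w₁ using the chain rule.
∂L/∂w₁ = 168

Forward pass:
z = w₁x = 3×3 = 9
h = ReLU(9) = 9
y = w₂h = -2×9 = -18

Backward pass:
∂L/∂y = 2(y - t) = 2(-18 - -4) = -28
∂y/∂h = w₂ = -2
∂h/∂z = 1 (ReLU derivative)
∂z/∂w₁ = x = 3

∂L/∂w₁ = -28 × -2 × 1 × 3 = 168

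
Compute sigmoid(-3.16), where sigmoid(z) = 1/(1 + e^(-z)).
0.0407

sigmoid(-3.16) = 1/(1 + e^(3.16)) = 1/(1 + 23.57) = 0.0407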